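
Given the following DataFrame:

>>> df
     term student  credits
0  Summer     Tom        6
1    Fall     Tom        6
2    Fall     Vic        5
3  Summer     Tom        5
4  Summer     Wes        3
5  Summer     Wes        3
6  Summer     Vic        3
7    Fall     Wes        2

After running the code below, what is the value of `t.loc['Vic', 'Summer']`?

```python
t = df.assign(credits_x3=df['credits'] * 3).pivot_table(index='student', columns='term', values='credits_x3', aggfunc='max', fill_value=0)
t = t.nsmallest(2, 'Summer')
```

9

add column credits_x3 = df['credits'] * 3:
     term student  credits  credits_x3
0  Summer     Tom        6          18
1    Fall     Tom        6          18
2    Fall     Vic        5          15
3  Summer     Tom        5          15
4  Summer     Wes        3           9
5  Summer     Wes        3           9
6  Summer     Vic        3           9
7    Fall     Wes        2           6
pivot: rows=student, cols=term, max(credits_x3):
term     Fall  Summer
student              
Tom        18      18
Vic        15       9
Wes         6       9
take 2 rows with smallest Summer:
term     Fall  Summer
student              
Vic        15       9
Wes         6       9
value at row 'Vic', column 'Summer' → 9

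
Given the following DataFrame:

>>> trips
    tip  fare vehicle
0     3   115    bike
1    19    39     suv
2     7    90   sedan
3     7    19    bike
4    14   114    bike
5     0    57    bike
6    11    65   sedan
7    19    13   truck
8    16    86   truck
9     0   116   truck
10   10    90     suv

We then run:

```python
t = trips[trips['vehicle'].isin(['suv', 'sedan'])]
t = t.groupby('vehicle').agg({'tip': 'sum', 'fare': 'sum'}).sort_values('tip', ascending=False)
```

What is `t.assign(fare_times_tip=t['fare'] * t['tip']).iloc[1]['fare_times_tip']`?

2790

filter rows where vehicle in ['suv', 'sedan']:
    tip  fare vehicle
1    19    39     suv
2     7    90   sedan
6    11    65   sedan
10   10    90     suv
group by vehicle: sum(tip), sum(fare):
         tip  fare
vehicle           
sedan     18   155
suv       29   129
sort by tip descending:
         tip  fare
vehicle           
suv       29   129
sedan     18   155
add column fare_times_tip = t['fare'] * t['tip']:
         tip  fare  fare_times_tip
vehicle                           
suv       29   129            3741
sedan     18   155            2790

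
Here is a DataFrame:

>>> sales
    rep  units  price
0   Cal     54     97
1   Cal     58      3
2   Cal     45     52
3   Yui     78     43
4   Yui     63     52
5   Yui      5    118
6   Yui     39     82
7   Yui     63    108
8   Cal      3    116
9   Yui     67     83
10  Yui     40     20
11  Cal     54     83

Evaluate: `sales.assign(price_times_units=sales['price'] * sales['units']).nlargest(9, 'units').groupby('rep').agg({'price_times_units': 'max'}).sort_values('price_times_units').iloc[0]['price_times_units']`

5238

add column price_times_units = sales['price'] * sales['units']:
    rep  units  price  price_times_units
0   Cal     54     97               5238
1   Cal     58      3                174
2   Cal     45     52               2340
3   Yui     78     43               3354
4   Yui     63     52               3276
5   Yui      5    118                590
6   Yui     39     82               3198
7   Yui     63    108               6804
8   Cal      3    116                348
9   Yui     67     83               5561
10  Yui     40     20                800
11  Cal     54     83               4482
take 9 rows with largest units:
    rep  units  price  price_times_units
3   Yui     78     43               3354
9   Yui     67     83               5561
4   Yui     63     52               3276
7   Yui     63    108               6804
1   Cal     58      3                174
0   Cal     54     97               5238
11  Cal     54     83               4482
2   Cal     45     52               2340
10  Yui     40     20                800
group by rep, max of price_times_units:
     price_times_units
rep                   
Cal               5238
Yui               6804
sort by price_times_units:
     price_times_units
rep                   
Cal               5238
Yui               6804
value at position 0, column 'price_times_units' → 5238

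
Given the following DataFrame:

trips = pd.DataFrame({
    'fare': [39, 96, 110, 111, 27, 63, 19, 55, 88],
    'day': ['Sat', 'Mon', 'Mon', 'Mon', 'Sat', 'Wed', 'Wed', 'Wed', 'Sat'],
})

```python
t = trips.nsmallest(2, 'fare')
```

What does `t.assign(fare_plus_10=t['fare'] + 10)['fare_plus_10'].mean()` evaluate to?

33.0

take 2 rows with smallest fare:
   fare  day
6    19  Wed
4    27  Sat
add column fare_plus_10 = t['fare'] + 10:
   fare  day  fare_plus_10
6    19  Wed            29
4    27  Sat            37
The mean of column 'fare_plus_10' is 33.0.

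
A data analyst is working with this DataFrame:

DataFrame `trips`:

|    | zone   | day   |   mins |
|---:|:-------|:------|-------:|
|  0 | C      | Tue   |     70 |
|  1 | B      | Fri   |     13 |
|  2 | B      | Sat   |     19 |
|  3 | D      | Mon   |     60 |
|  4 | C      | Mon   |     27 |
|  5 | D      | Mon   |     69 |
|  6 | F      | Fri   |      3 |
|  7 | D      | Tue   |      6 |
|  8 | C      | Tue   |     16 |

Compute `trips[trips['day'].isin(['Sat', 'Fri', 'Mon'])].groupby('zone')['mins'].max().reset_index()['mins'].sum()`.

118

filter rows where day in ['Sat', 'Fri', 'Mon']:
  zone  day  mins
1    B  Fri    13
2    B  Sat    19
3    D  Mon    60
4    C  Mon    27
5    D  Mon    69
6    F  Fri     3
group by zone, max of mins:
zone
B    19
C    27
D    69
F     3
Name: mins, dtype: int64
reset_index():
  zone  mins
0    B    19
1    C    27
2    D    69
3    F     3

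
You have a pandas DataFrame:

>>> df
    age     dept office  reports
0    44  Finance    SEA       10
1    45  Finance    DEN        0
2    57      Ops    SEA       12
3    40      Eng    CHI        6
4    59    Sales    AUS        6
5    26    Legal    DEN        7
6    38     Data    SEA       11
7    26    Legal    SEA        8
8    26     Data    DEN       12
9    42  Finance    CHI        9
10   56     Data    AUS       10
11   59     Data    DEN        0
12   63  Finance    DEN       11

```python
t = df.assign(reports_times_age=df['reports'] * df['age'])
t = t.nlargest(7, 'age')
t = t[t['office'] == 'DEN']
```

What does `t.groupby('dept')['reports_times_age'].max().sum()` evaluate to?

add column reports_times_age = df['reports'] * df['age']:
    age     dept office  reports  reports_times_age
0    44  Finance    SEA       10                440
1    45  Finance    DEN        0                  0
2    57      Ops    SEA       12                684
3    40      Eng    CHI        6                240
4    59    Sales    AUS        6                354
5    26    Legal    DEN        7                182
6    38     Data    SEA       11                418
7    26    Legal    SEA        8                208
8    26     Data    DEN       12                312
9    42  Finance    CHI        9                378
10   56     Data    AUS       10                560
11   59     Data    DEN        0                  0
12   63  Finance    DEN       11                693
take 7 rows with largest age:
    age     dept office  reports  reports_times_age
12   63  Finance    DEN       11                693
4    59    Sales    AUS        6                354
11   59     Data    DEN        0                  0
2    57      Ops    SEA       12                684
10   56     Data    AUS       10                560
1    45  Finance    DEN        0                  0
0    44  Finance    SEA       10                440
filter rows where office == 'DEN':
    age     dept office  reports  reports_times_age
12   63  Finance    DEN       11                693
11   59     Data    DEN        0                  0
1    45  Finance    DEN        0                  0
group by dept, max of reports_times_age:
dept
Data         0
Finance    693
Name: reports_times_age, dtype: int64
The sum of the resulting series is 693.

693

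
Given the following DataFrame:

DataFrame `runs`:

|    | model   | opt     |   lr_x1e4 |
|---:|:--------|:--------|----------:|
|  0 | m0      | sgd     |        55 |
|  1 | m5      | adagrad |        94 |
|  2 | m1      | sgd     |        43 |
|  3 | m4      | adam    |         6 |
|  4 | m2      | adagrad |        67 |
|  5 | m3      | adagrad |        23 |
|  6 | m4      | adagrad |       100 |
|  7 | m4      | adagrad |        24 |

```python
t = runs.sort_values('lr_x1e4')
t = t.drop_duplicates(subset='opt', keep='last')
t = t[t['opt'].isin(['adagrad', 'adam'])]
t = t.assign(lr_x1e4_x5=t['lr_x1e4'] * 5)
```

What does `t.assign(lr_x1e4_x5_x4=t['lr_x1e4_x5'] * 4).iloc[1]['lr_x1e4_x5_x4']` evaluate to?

sort by lr_x1e4:
  model      opt  lr_x1e4
3    m4     adam        6
5    m3  adagrad       23
7    m4  adagrad       24
2    m1      sgd       43
0    m0      sgd       55
4    m2  adagrad       67
1    m5  adagrad       94
6    m4  adagrad      100
drop duplicate opt (keep=last):
  model      opt  lr_x1e4
3    m4     adam        6
0    m0      sgd       55
6    m4  adagrad      100
filter rows where opt in ['adagrad', 'adam']:
  model      opt  lr_x1e4
3    m4     adam        6
6    m4  adagrad      100
add column lr_x1e4_x5 = t['lr_x1e4'] * 5:
  model      opt  lr_x1e4  lr_x1e4_x5
3    m4     adam        6          30
6    m4  adagrad      100         500
add column lr_x1e4_x5_x4 = t['lr_x1e4_x5'] * 4:
  model      opt  lr_x1e4  lr_x1e4_x5  lr_x1e4_x5_x4
3    m4     adam        6          30            120
6    m4  adagrad      100         500           2000

2000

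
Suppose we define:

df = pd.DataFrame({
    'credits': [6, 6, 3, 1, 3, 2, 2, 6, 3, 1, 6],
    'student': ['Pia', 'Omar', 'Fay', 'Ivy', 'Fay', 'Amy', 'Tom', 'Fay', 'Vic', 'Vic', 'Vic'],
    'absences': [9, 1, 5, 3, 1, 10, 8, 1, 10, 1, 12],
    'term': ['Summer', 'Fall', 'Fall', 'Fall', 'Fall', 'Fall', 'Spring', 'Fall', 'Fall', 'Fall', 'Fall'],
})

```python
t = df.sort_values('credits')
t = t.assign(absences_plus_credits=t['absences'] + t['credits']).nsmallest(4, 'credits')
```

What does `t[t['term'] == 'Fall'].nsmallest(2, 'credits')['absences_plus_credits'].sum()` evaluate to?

sort by credits:
    credits student  absences    term
3         1     Ivy         3    Fall
9         1     Vic         1    Fall
5         2     Amy        10    Fall
6         2     Tom         8  Spring
2         3     Fay         5    Fall
4         3     Fay         1    Fall
8         3     Vic        10    Fall
0         6     Pia         9  Summer
1         6    Omar         1    Fall
7         6     Fay         1    Fall
10        6     Vic        12    Fall
add column absences_plus_credits = t['absences'] + t['credits']:
    credits student  absences    term  absences_plus_credits
3         1     Ivy         3    Fall                      4
9         1     Vic         1    Fall                      2
5         2     Amy        10    Fall                     12
6         2     Tom         8  Spring                     10
2         3     Fay         5    Fall                      8
4         3     Fay         1    Fall                      4
8         3     Vic        10    Fall                     13
0         6     Pia         9  Summer                     15
1         6    Omar         1    Fall                      7
7         6     Fay         1    Fall                      7
10        6     Vic        12    Fall                     18
take 4 rows with smallest credits:
   credits student  absences    term  absences_plus_credits
3        1     Ivy         3    Fall                      4
9        1     Vic         1    Fall                      2
5        2     Amy        10    Fall                     12
6        2     Tom         8  Spring                     10
filter rows where term == 'Fall':
   credits student  absences  term  absences_plus_credits
3        1     Ivy         3  Fall                      4
9        1     Vic         1  Fall                      2
5        2     Amy        10  Fall                     12
take 2 rows with smallest credits:
   credits student  absences  term  absences_plus_credits
3        1     Ivy         3  Fall                      4
9        1     Vic         1  Fall                      2
Hence 6.

6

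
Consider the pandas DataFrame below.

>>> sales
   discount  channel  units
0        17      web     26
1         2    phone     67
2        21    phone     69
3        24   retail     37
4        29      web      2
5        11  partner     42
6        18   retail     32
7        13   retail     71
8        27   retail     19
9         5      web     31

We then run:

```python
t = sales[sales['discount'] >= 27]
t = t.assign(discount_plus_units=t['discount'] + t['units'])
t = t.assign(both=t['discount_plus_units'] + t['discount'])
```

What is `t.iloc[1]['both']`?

73

filter rows where discount >= 27:
   discount channel  units
4        29     web      2
8        27  retail     19
add column discount_plus_units = t['discount'] + t['units']:
   discount channel  units  discount_plus_units
4        29     web      2                   31
8        27  retail     19                   46
add column both = t['discount_plus_units'] + t['discount']:
   discount channel  units  discount_plus_units  both
4        29     web      2                   31    60
8        27  retail     19                   46    73
Reading off the value at position 1, column 'both', we get 73.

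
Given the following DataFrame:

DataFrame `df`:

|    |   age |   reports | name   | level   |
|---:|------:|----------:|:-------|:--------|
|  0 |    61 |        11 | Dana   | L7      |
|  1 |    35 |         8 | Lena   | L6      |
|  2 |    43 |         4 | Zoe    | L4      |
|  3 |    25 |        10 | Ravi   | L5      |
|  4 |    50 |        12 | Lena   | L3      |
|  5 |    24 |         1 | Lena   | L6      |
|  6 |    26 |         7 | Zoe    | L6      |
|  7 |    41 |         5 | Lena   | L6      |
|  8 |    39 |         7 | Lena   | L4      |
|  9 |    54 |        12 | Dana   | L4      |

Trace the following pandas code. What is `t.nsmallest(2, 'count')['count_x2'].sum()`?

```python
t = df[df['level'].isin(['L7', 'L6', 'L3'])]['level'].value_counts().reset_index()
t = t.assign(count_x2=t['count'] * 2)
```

4

filter rows where level in ['L7', 'L6', 'L3']:
   age  reports  name level
0   61       11  Dana    L7
1   35        8  Lena    L6
4   50       12  Lena    L3
5   24        1  Lena    L6
6   26        7   Zoe    L6
7   41        5  Lena    L6
value_counts of level:
level
L6    4
L7    1
L3    1
Name: count, dtype: int64
reset_index():
  level  count
0    L6      4
1    L7      1
2    L3      1
add column count_x2 = t['count'] * 2:
  level  count  count_x2
0    L6      4         8
1    L7      1         2
2    L3      1         2
take 2 rows with smallest count:
  level  count  count_x2
1    L7      1         2
2    L3      1         2
Then the sum of column 'count_x2': 4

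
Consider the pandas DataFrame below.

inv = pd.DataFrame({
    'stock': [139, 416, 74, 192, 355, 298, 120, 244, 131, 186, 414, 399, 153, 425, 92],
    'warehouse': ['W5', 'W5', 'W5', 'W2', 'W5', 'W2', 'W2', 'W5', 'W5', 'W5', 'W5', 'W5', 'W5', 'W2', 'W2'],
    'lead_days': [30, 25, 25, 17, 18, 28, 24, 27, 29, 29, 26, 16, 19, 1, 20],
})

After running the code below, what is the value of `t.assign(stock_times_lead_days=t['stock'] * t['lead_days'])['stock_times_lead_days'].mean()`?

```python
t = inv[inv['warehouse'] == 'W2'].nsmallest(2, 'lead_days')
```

1844.5

filter rows where warehouse == 'W2':
    stock warehouse  lead_days
3     192        W2         17
5     298        W2         28
6     120        W2         24
13    425        W2          1
14     92        W2         20
take 2 rows with smallest lead_days:
    stock warehouse  lead_days
13    425        W2          1
3     192        W2         17
add column stock_times_lead_days = t['stock'] * t['lead_days']:
    stock warehouse  lead_days  stock_times_lead_days
13    425        W2          1                    425
3     192        W2         17                   3264
Then the mean of column 'stock_times_lead_days': 1844.5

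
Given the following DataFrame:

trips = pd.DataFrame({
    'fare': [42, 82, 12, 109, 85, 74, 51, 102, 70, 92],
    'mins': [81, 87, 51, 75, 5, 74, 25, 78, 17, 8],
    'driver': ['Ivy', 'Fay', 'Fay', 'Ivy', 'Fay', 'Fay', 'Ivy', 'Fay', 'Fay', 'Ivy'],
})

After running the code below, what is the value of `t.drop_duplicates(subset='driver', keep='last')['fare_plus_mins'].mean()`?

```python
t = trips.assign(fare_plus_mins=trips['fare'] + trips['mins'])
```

add column fare_plus_mins = trips['fare'] + trips['mins']:
   fare  mins driver  fare_plus_mins
0    42    81    Ivy             123
1    82    87    Fay             169
2    12    51    Fay              63
3   109    75    Ivy             184
4    85     5    Fay              90
5    74    74    Fay             148
6    51    25    Ivy              76
7   102    78    Fay             180
8    70    17    Fay              87
9    92     8    Ivy             100
drop duplicate driver (keep=last):
   fare  mins driver  fare_plus_mins
8    70    17    Fay              87
9    92     8    Ivy             100

93.5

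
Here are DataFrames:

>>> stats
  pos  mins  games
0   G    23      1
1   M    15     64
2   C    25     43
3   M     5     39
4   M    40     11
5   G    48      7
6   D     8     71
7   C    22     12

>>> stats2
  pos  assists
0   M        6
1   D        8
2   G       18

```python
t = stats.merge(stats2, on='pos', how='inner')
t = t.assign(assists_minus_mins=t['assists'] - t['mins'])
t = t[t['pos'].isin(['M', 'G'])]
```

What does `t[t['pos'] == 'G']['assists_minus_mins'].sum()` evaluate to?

-35

merge on 'pos' (how='inner') → 6 rows:
  pos  mins  games  assists
0   G    23      1       18
1   M    15     64        6
2   M     5     39        6
3   M    40     11        6
4   G    48      7       18
5   D     8     71        8
add column assists_minus_mins = t['assists'] - t['mins']:
  pos  mins  games  assists  assists_minus_mins
0   G    23      1       18                  -5
1   M    15     64        6                  -9
2   M     5     39        6                   1
3   M    40     11        6                 -34
4   G    48      7       18                 -30
5   D     8     71        8                   0
filter rows where pos in ['M', 'G']:
  pos  mins  games  assists  assists_minus_mins
0   G    23      1       18                  -5
1   M    15     64        6                  -9
2   M     5     39        6                   1
3   M    40     11        6                 -34
4   G    48      7       18                 -30
filter rows where pos == 'G':
  pos  mins  games  assists  assists_minus_mins
0   G    23      1       18                  -5
4   G    48      7       18                 -30
sum of column 'assists_minus_mins' → -35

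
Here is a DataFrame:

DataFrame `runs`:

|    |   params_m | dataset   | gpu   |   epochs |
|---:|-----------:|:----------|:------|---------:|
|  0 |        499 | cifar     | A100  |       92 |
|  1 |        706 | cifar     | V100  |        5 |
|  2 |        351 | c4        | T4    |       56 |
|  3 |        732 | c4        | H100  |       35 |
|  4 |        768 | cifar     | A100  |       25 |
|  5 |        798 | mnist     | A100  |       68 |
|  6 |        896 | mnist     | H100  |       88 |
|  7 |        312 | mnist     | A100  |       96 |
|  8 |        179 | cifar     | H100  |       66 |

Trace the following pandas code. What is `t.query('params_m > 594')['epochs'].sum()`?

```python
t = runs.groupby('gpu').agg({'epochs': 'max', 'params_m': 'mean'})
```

189

group by gpu: max(epochs), mean(params_m):
      epochs    params_m
gpu                     
A100      96  594.250000
H100      88  602.333333
T4        56  351.000000
V100       5  706.000000
filter rows where params_m > 594:
      epochs    params_m
gpu                     
A100      96  594.250000
H100      88  602.333333
V100       5  706.000000
sum of column 'epochs' → 189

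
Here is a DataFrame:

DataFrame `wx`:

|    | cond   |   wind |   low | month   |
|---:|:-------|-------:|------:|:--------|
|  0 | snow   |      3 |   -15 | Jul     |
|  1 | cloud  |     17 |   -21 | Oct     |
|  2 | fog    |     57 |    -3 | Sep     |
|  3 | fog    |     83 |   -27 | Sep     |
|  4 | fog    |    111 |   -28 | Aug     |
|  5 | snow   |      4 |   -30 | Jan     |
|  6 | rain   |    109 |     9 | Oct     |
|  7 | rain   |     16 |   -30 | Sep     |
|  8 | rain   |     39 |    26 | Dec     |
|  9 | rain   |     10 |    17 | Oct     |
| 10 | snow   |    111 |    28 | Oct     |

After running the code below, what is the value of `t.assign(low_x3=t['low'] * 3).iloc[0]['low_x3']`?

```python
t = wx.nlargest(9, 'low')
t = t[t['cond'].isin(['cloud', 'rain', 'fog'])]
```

78

take 9 rows with largest low:
     cond  wind  low month
10   snow   111   28   Oct
8    rain    39   26   Dec
9    rain    10   17   Oct
6    rain   109    9   Oct
2     fog    57   -3   Sep
0    snow     3  -15   Jul
1   cloud    17  -21   Oct
3     fog    83  -27   Sep
4     fog   111  -28   Aug
filter rows where cond in ['cloud', 'rain', 'fog']:
    cond  wind  low month
8   rain    39   26   Dec
9   rain    10   17   Oct
6   rain   109    9   Oct
2    fog    57   -3   Sep
1  cloud    17  -21   Oct
3    fog    83  -27   Sep
4    fog   111  -28   Aug
add column low_x3 = t['low'] * 3:
    cond  wind  low month  low_x3
8   rain    39   26   Dec      78
9   rain    10   17   Oct      51
6   rain   109    9   Oct      27
2    fog    57   -3   Sep      -9
1  cloud    17  -21   Oct     -63
3    fog    83  -27   Sep     -81
4    fog   111  -28   Aug     -84
Reading off the value at position 0, column 'low_x3', we get 78.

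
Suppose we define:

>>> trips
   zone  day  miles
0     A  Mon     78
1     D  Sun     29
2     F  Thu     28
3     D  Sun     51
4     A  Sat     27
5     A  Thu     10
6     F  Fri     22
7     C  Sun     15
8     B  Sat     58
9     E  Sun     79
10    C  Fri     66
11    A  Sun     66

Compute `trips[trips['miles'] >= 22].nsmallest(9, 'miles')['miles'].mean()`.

filter rows where miles >= 22:
   zone  day  miles
0     A  Mon     78
1     D  Sun     29
2     F  Thu     28
3     D  Sun     51
4     A  Sat     27
6     F  Fri     22
8     B  Sat     58
9     E  Sun     79
10    C  Fri     66
11    A  Sun     66
take 9 rows with smallest miles:
   zone  day  miles
6     F  Fri     22
4     A  Sat     27
2     F  Thu     28
1     D  Sun     29
3     D  Sun     51
8     B  Sat     58
10    C  Fri     66
11    A  Sun     66
0     A  Mon     78
Hence 47.2222222222.

47.2222222222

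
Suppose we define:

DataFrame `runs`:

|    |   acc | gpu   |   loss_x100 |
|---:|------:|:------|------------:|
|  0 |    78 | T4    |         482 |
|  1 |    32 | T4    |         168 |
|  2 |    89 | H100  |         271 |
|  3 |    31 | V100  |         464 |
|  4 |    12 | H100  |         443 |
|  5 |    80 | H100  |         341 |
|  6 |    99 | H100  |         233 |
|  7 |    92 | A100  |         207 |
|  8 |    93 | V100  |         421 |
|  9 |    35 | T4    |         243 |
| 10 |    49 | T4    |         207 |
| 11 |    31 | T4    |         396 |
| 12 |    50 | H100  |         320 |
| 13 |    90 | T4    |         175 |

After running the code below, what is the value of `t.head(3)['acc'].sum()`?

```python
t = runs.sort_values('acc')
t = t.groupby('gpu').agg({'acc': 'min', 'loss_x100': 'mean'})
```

135

sort by acc:
    acc   gpu  loss_x100
4    12  H100        443
3    31  V100        464
11   31    T4        396
1    32    T4        168
9    35    T4        243
10   49    T4        207
12   50  H100        320
0    78    T4        482
5    80  H100        341
2    89  H100        271
13   90    T4        175
7    92  A100        207
8    93  V100        421
6    99  H100        233
group by gpu: min(acc), mean(loss_x100):
      acc  loss_x100
gpu                 
A100   92      207.0
H100   12      321.6
T4     31      278.5
V100   31      442.5
take first 3 rows:
      acc  loss_x100
gpu                 
A100   92      207.0
H100   12      321.6
T4     31      278.5
The sum of column 'acc' is 135.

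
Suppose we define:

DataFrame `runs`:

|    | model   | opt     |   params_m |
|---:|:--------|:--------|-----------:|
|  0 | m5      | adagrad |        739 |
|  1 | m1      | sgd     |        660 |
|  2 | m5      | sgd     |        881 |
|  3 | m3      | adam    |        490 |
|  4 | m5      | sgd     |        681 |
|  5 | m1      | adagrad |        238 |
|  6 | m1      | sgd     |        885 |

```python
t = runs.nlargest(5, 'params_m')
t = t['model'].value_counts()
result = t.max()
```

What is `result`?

3

take 5 rows with largest params_m:
  model      opt  params_m
6    m1      sgd       885
2    m5      sgd       881
0    m5  adagrad       739
4    m5      sgd       681
1    m1      sgd       660
value_counts of model:
model
m5    3
m1    2
Name: count, dtype: int64
Taking the max of the resulting series gives 3.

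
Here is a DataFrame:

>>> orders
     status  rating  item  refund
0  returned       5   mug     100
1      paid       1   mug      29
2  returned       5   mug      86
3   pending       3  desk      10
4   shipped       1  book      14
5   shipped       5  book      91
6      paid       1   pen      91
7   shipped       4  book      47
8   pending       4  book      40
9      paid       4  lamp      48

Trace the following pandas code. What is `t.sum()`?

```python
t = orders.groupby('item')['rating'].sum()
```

group by item, sum of rating:
item
book    14
desk     3
lamp     4
mug     11
pen      1
Name: rating, dtype: int64

33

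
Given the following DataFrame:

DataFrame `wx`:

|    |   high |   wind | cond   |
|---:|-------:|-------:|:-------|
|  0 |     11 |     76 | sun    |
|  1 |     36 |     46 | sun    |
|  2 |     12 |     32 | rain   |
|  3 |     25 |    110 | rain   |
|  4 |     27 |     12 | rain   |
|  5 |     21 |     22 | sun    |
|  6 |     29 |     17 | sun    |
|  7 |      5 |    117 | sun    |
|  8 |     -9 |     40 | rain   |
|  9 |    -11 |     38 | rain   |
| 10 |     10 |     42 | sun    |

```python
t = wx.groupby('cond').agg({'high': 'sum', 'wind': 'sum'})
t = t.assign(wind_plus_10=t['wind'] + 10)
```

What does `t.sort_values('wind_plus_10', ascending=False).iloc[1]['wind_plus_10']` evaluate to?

242

group by cond: sum(high), sum(wind):
      high  wind
cond            
rain    44   232
sun    112   320
add column wind_plus_10 = t['wind'] + 10:
      high  wind  wind_plus_10
cond                          
rain    44   232           242
sun    112   320           330
sort by wind_plus_10 descending:
      high  wind  wind_plus_10
cond                          
sun    112   320           330
rain    44   232           242
Hence 242.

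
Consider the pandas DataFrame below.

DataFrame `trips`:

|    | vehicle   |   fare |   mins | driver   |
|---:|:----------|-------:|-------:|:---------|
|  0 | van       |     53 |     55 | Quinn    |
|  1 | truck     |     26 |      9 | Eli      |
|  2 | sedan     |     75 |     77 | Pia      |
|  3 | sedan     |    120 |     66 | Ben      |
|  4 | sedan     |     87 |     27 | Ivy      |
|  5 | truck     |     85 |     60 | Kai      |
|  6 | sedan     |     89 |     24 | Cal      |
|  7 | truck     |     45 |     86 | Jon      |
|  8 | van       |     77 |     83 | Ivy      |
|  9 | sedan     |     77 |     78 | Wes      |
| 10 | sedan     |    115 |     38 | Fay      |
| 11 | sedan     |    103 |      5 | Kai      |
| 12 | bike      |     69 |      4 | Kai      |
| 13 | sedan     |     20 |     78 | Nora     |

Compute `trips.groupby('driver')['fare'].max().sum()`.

group by driver, max of fare:
driver
Ben      120
Cal       89
Eli       26
Fay      115
Ivy       87
Jon       45
Kai      103
Nora      20
Pia       75
Quinn     53
Wes       77
Name: fare, dtype: int64

810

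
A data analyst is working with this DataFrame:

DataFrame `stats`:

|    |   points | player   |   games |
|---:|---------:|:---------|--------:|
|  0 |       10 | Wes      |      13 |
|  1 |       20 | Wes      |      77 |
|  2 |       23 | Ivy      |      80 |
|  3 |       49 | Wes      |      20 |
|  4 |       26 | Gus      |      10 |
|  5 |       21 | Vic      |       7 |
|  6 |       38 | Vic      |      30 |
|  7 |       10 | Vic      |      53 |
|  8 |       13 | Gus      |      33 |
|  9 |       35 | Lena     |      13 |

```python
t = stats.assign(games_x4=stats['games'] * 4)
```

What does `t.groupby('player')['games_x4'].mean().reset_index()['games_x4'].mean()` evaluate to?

add column games_x4 = stats['games'] * 4:
   points player  games  games_x4
0      10    Wes     13        52
1      20    Wes     77       308
2      23    Ivy     80       320
3      49    Wes     20        80
4      26    Gus     10        40
5      21    Vic      7        28
6      38    Vic     30       120
7      10    Vic     53       212
8      13    Gus     33       132
9      35   Lena     13        52
group by player, mean of games_x4:
player
Gus      86.000000
Ivy     320.000000
Lena     52.000000
Vic     120.000000
Wes     146.666667
Name: games_x4, dtype: float64
reset_index():
  player    games_x4
0    Gus   86.000000
1    Ivy  320.000000
2   Lena   52.000000
3    Vic  120.000000
4    Wes  146.666667
Then the mean of column 'games_x4': 144.933333333

144.933333333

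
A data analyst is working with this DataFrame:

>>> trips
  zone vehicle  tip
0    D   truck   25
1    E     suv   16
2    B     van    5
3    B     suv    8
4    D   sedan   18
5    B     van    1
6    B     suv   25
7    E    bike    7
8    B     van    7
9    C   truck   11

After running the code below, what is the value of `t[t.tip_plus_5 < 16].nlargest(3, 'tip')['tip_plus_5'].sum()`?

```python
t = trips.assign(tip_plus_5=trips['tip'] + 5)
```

37

add column tip_plus_5 = trips['tip'] + 5:
  zone vehicle  tip  tip_plus_5
0    D   truck   25          30
1    E     suv   16          21
2    B     van    5          10
3    B     suv    8          13
4    D   sedan   18          23
5    B     van    1           6
6    B     suv   25          30
7    E    bike    7          12
8    B     van    7          12
9    C   truck   11          16
filter rows where tip_plus_5 < 16:
  zone vehicle  tip  tip_plus_5
2    B     van    5          10
3    B     suv    8          13
5    B     van    1           6
7    E    bike    7          12
8    B     van    7          12
take 3 rows with largest tip:
  zone vehicle  tip  tip_plus_5
3    B     suv    8          13
7    E    bike    7          12
8    B     van    7          12
Hence 37.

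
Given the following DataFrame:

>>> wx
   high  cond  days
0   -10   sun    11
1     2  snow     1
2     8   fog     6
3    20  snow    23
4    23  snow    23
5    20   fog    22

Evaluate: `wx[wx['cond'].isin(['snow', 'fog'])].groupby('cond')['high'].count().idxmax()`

filter rows where cond in ['snow', 'fog']:
   high  cond  days
1     2  snow     1
2     8   fog     6
3    20  snow    23
4    23  snow    23
5    20   fog    22
group by cond, count of high:
cond
fog     2
snow    3
Name: high, dtype: int64

snow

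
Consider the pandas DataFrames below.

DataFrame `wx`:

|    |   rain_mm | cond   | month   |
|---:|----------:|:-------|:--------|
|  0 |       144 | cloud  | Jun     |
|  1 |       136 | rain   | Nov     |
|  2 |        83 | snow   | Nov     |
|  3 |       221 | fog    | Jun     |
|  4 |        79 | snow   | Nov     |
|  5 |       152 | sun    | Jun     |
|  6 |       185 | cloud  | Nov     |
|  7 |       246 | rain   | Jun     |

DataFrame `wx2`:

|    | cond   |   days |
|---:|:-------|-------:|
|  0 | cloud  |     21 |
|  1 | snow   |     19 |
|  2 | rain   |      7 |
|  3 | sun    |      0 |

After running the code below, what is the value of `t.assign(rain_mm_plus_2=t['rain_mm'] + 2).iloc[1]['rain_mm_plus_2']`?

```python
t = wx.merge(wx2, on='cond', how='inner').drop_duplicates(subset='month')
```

138

merge on 'cond' (how='inner') → 7 rows:
   rain_mm   cond month  days
0      144  cloud   Jun    21
1      136   rain   Nov     7
2       83   snow   Nov    19
3       79   snow   Nov    19
4      152    sun   Jun     0
5      185  cloud   Nov    21
6      246   rain   Jun     7
drop duplicate month (keep=first):
   rain_mm   cond month  days
0      144  cloud   Jun    21
1      136   rain   Nov     7
add column rain_mm_plus_2 = t['rain_mm'] + 2:
   rain_mm   cond month  days  rain_mm_plus_2
0      144  cloud   Jun    21             146
1      136   rain   Nov     7             138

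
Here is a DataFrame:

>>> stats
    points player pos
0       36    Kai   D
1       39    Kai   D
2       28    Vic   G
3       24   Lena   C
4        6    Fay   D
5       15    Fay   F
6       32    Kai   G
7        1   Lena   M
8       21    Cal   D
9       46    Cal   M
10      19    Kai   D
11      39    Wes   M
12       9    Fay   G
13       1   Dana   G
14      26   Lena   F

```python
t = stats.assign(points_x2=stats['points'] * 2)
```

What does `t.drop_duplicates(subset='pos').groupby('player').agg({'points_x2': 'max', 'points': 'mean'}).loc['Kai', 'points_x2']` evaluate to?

72

add column points_x2 = stats['points'] * 2:
    points player pos  points_x2
0       36    Kai   D         72
1       39    Kai   D         78
2       28    Vic   G         56
3       24   Lena   C         48
4        6    Fay   D         12
5       15    Fay   F         30
6       32    Kai   G         64
7        1   Lena   M          2
8       21    Cal   D         42
9       46    Cal   M         92
10      19    Kai   D         38
11      39    Wes   M         78
12       9    Fay   G         18
13       1   Dana   G          2
14      26   Lena   F         52
drop duplicate pos (keep=first):
   points player pos  points_x2
0      36    Kai   D         72
2      28    Vic   G         56
3      24   Lena   C         48
5      15    Fay   F         30
7       1   Lena   M          2
group by player: max(points_x2), mean(points):
        points_x2  points
player                   
Fay            30    15.0
Kai            72    36.0
Lena           48    12.5
Vic            56    28.0
Reading off the value at row 'Kai', column 'points_x2', we get 72.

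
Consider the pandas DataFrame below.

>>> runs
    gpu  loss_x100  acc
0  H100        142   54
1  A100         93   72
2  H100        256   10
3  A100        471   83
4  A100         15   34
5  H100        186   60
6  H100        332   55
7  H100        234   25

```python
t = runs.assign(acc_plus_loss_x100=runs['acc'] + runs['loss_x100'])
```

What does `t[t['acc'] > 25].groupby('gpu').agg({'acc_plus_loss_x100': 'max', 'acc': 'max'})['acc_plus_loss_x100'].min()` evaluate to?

387

add column acc_plus_loss_x100 = runs['acc'] + runs['loss_x100']:
    gpu  loss_x100  acc  acc_plus_loss_x100
0  H100        142   54                 196
1  A100         93   72                 165
2  H100        256   10                 266
3  A100        471   83                 554
4  A100         15   34                  49
5  H100        186   60                 246
6  H100        332   55                 387
7  H100        234   25                 259
filter rows where acc > 25:
    gpu  loss_x100  acc  acc_plus_loss_x100
0  H100        142   54                 196
1  A100         93   72                 165
3  A100        471   83                 554
4  A100         15   34                  49
5  H100        186   60                 246
6  H100        332   55                 387
group by gpu: max(acc_plus_loss_x100), max(acc):
      acc_plus_loss_x100  acc
gpu                          
A100                 554   83
H100                 387   60
Hence 387.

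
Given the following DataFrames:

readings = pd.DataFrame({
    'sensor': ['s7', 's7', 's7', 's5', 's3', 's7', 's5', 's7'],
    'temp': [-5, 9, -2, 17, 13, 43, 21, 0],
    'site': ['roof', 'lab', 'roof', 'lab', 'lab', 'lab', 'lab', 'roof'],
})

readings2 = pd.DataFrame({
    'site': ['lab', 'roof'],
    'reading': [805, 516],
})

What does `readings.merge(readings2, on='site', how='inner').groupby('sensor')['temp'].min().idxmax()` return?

merge on 'site' (how='inner') → 8 rows:
  sensor  temp  site  reading
0     s7    -5  roof      516
1     s7     9   lab      805
2     s7    -2  roof      516
3     s5    17   lab      805
4     s3    13   lab      805
5     s7    43   lab      805
6     s5    21   lab      805
7     s7     0  roof      516
group by sensor, min of temp:
sensor
s3    13
s5    17
s7    -5
Name: temp, dtype: int64
Hence s5.

s5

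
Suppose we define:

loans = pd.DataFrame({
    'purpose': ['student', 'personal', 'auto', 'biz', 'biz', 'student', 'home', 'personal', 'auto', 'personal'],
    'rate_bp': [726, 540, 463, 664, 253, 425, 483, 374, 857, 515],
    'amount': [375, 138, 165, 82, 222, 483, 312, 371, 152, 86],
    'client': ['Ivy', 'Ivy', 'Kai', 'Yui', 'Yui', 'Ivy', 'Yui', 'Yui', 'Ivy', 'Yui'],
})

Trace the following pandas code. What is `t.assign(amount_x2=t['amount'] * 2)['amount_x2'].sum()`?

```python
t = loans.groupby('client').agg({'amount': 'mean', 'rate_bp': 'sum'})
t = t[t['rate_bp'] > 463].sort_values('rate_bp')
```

1003.2

group by client: mean(amount), sum(rate_bp):
        amount  rate_bp
client                 
Ivy      287.0     2548
Kai      165.0      463
Yui      214.6     2289
filter rows where rate_bp > 463:
        amount  rate_bp
client                 
Ivy      287.0     2548
Yui      214.6     2289
sort by rate_bp:
        amount  rate_bp
client                 
Yui      214.6     2289
Ivy      287.0     2548
add column amount_x2 = t['amount'] * 2:
        amount  rate_bp  amount_x2
client                            
Yui      214.6     2289      429.2
Ivy      287.0     2548      574.0
Hence 1003.2.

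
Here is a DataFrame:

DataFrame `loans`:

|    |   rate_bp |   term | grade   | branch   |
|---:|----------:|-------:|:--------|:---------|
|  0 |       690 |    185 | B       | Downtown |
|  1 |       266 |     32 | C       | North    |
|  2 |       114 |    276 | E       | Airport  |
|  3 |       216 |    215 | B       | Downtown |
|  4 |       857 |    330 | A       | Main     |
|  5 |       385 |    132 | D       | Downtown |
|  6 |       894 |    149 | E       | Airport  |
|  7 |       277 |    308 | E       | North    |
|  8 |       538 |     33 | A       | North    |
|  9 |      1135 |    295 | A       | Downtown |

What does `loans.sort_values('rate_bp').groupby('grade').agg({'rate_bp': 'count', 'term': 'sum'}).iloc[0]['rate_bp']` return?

3

sort by rate_bp:
   rate_bp  term grade    branch
2      114   276     E   Airport
3      216   215     B  Downtown
1      266    32     C     North
7      277   308     E     North
5      385   132     D  Downtown
8      538    33     A     North
0      690   185     B  Downtown
4      857   330     A      Main
6      894   149     E   Airport
9     1135   295     A  Downtown
group by grade: count(rate_bp), sum(term):
       rate_bp  term
grade               
A            3   658
B            2   400
C            1    32
D            1   132
E            3   733
The value at position 0, column 'rate_bp' is 3.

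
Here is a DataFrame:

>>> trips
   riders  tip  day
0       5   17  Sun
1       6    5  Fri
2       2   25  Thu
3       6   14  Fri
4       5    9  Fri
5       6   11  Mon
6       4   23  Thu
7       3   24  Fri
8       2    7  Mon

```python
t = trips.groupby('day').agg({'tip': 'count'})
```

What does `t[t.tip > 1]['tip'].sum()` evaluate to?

8

group by day, count of tip:
     tip
day     
Fri    4
Mon    2
Sun    1
Thu    2
filter rows where tip > 1:
     tip
day     
Fri    4
Mon    2
Thu    2
So sum() = 8.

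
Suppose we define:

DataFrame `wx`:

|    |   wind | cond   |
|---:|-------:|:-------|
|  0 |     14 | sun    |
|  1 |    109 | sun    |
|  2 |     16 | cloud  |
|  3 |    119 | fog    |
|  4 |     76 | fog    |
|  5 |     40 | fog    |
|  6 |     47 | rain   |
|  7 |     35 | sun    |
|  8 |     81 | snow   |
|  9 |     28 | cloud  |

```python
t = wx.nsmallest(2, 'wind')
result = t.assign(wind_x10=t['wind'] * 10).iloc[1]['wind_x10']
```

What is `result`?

160

take 2 rows with smallest wind:
   wind   cond
0    14    sun
2    16  cloud
add column wind_x10 = t['wind'] * 10:
   wind   cond  wind_x10
0    14    sun       140
2    16  cloud       160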